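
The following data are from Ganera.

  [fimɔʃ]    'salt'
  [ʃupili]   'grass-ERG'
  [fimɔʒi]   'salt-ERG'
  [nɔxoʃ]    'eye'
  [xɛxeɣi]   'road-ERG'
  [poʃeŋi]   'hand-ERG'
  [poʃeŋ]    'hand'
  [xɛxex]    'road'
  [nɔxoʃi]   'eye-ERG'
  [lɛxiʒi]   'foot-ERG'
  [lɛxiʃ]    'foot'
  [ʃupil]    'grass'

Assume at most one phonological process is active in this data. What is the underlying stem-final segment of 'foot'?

/ʒ/

The root 'foot' surfaces as [lɛxiʒi] and [lɛxiʃ], with a stem-final [ʒ] ~ [ʃ] alternation.
If /ʃ/ were underlying and a rule turned it into [ʒ] before the ERG suffix, 'eye' would also alternate; but it has [ʃ] in both [nɔxoʃi] and [nɔxoʃ].
The underlying segment must be /ʒ/; voiced obstruents become voiceless word-finally, yielding [ʃ] there.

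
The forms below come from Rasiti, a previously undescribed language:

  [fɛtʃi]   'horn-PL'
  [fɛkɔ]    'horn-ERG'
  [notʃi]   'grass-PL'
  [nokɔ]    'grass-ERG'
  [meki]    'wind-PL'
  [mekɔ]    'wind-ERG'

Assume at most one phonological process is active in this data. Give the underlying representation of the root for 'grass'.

The root 'grass' surfaces as [notʃi] and [nokɔ], with a stem-final [tʃ] ~ [k] alternation.
The stem 'wind' ([meki], [mekɔ]) shows [k] unchanged in both environments, so [k] cannot be basic with [tʃ] derived before the PL suffix.
Therefore /tʃ/ is basic and [k] is derived by depalatalization (palato-alveolar /tʃ/ becomes [k] when no front vowel follows).

/notʃ/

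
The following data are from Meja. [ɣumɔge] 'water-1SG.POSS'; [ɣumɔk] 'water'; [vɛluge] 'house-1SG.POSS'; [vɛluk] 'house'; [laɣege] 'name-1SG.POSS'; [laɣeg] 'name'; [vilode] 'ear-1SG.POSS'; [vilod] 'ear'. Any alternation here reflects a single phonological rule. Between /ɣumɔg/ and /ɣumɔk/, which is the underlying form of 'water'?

'water' shows [g] ~ [k] at the end of the stem ([ɣumɔge] vs [ɣumɔk]).
If /g/ were underlying and a rule turned it into [k] in isolation, 'name' would also alternate; but it has [g] in both [laɣege] and [laɣeg].
So /k/ is underlying, and a rule of intervocalic voicing — voiceless stops become voiced between vowels — gives [g].

/ɣumɔk/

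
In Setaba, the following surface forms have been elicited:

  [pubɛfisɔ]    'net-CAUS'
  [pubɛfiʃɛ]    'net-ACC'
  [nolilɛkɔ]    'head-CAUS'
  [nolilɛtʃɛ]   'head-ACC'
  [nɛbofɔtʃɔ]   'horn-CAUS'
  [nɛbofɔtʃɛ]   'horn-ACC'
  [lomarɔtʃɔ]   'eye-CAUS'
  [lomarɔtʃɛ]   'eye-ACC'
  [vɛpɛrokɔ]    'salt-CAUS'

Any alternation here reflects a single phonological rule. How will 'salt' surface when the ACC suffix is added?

In [nolilɛkɔ] and [nolilɛtʃɛ] the final segment of 'head' alternates: [k] ~ [tʃ].
But 'horn' keeps [tʃ] in both environments ([nɛbofɔtʃɔ], [nɛbofɔtʃɛ]), so there is no rule changing /tʃ/ to [k] before the CAUS suffix.
Therefore /k/ is basic and [tʃ] is derived by palatalization before a front vowel (/k/ and /s/ become palato-alveolar [tʃ] and [ʃ] before a front vowel).
From [vɛpɛrokɔ] the stem 'salt' is /vɛpɛrok/; before a front vowel this yields [vɛpɛrotʃɛ].

[vɛpɛrotʃɛ]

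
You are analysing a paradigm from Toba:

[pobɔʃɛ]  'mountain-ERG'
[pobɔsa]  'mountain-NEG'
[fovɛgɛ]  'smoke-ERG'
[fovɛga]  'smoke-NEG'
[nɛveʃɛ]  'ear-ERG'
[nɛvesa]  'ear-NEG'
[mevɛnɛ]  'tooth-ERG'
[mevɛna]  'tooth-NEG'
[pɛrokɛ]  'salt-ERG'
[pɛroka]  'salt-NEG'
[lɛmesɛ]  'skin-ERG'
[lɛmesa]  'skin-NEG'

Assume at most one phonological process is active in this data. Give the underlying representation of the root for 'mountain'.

'mountain' shows [ʃ] ~ [s] at the end of the stem ([pobɔʃɛ] vs [pobɔsa]).
But 'skin' keeps [s] in both environments ([lɛmesɛ], [lɛmesa]), so there is no rule changing /s/ to [ʃ] before the ERG suffix.
The underlying segment must be /ʃ/; palato-alveolar /ʃ/ becomes [s] when no front vowel follows, yielding [s] there.
The underlying form of 'mountain' is therefore /pobɔʃ/.

/pobɔʃ/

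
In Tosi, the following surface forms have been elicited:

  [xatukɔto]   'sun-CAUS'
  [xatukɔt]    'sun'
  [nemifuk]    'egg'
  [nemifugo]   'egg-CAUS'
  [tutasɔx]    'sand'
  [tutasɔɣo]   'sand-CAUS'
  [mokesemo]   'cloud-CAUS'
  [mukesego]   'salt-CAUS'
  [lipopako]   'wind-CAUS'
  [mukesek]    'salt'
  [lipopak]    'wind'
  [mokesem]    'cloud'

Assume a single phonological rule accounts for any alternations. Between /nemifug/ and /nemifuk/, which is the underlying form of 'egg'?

/nemifug/

The root 'egg' surfaces as [nemifuk] and [nemifugo], with a stem-final [k] ~ [g] alternation.
The stem 'wind' ([lipopak], [lipopako]) shows [k] unchanged in both environments, so [k] cannot be basic with [g] derived before the CAUS suffix.
So /g/ is underlying, and a rule of word-final obstruent devoicing — voiced obstruents become voiceless word-finally — gives [k].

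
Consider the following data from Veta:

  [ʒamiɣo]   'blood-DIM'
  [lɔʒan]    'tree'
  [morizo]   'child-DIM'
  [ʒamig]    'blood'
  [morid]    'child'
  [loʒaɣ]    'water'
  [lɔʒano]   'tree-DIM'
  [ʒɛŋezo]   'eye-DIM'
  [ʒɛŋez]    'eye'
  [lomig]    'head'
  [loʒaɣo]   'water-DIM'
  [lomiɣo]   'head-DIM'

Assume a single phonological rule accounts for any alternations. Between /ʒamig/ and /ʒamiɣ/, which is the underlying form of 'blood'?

/ʒamig/

The root 'blood' surfaces as [ʒamiɣo] and [ʒamig], with a stem-final [ɣ] ~ [g] alternation.
Compare 'water', with invariant [ɣ] in [loʒaɣo] and [loʒaɣ]: an analysis with underlying /ɣ/ and a rule producing [g] in isolation would wrongly predict alternation here too.
The underlying segment must be /g/; voiced stops become fricatives between vowels, yielding [ɣ] there.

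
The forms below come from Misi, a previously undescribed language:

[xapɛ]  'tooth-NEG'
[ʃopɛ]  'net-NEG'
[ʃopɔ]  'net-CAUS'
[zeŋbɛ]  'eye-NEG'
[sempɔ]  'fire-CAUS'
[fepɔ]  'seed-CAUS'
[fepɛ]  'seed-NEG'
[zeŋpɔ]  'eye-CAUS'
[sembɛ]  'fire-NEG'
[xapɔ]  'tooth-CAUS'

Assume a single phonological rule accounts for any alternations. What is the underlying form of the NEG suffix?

The NEG morpheme has two allomorphs, [-bɛ] and [-pɛ].
The CAUS suffix, which begins with [p], is invariant after every stem; so [p] is not altered by any rule here.
The NEG suffix is therefore /-bɛ/ underlyingly, with post-vocalic devoicing: voiced stops become voiceless after a vowel.

/-bɛ/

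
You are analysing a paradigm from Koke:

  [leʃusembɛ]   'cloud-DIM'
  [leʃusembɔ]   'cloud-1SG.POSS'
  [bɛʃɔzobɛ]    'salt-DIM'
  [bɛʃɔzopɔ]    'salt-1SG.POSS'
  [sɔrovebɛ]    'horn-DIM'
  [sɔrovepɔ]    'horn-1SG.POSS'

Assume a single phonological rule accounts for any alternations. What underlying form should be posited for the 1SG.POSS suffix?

/-pɔ/

The 1SG.POSS morpheme has two allomorphs, [-bɔ] and [-pɔ].
By contrast the DIM suffix keeps its initial [b] throughout — that segment must be underlying.
The 1SG.POSS suffix is therefore /-pɔ/ underlyingly, with post-nasal voicing: voiceless stops become voiced after a nasal.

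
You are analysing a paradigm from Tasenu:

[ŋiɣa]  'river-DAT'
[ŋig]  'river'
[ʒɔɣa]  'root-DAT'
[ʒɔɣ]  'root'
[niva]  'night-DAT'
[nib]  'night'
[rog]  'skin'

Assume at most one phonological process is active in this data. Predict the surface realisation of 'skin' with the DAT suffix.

[roɣa]

'river' shows [ɣ] ~ [g] at the end of the stem ([ŋiɣa] vs [ŋig]).
The stem 'root' ([ʒɔɣa], [ʒɔɣ]) shows [ɣ] unchanged in both environments, so [ɣ] cannot be basic with [g] derived in isolation.
So /g/ is underlying, and a rule of intervocalic spirantization — voiced stops become fricatives between vowels — gives [ɣ].
From [rog] the stem 'skin' is /rog/; between vowels this yields [roɣa].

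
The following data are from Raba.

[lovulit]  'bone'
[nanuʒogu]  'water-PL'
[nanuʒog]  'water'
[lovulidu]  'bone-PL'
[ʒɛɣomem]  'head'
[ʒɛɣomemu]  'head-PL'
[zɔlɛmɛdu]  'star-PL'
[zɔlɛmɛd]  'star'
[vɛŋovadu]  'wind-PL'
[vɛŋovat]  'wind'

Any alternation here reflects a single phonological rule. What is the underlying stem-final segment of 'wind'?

The root 'wind' surfaces as [vɛŋovat] and [vɛŋovadu], with a stem-final [t] ~ [d] alternation.
The stem 'star' ([zɔlɛmɛd], [zɔlɛmɛdu]) shows [d] unchanged in both environments, so [d] cannot be basic with [t] derived in isolation.
The alternation reflects intervocalic voicing: voiceless stops become voiced between vowels. /t/ is underlying.

/t/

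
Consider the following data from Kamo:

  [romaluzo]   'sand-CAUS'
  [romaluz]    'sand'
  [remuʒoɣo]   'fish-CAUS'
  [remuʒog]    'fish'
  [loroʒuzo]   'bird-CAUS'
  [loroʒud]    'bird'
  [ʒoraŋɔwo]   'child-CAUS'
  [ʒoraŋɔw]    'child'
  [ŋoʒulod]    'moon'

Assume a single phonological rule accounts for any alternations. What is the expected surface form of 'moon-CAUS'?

The stem for 'bird' ends in [z] in [loroʒuzo] but [d] in [loroʒud].
But 'sand' keeps [z] in both environments ([romaluzo], [romaluz]), so there is no rule changing /z/ to [d] in isolation.
So /d/ is underlying, and a rule of intervocalic spirantization — voiced stops become fricatives between vowels — gives [z].
From [ŋoʒulod] the stem 'moon' is /ŋoʒulod/; between vowels this yields [ŋoʒulozo].

[ŋoʒulozo]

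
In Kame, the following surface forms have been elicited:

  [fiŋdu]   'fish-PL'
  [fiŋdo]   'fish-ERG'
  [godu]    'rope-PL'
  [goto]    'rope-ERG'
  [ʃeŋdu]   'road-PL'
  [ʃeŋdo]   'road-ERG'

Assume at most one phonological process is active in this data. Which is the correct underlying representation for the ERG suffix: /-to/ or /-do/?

The ERG suffix surfaces as [-do] and [-to], depending on the final segment of the stem.
By contrast the PL suffix keeps its initial [d] throughout — that segment must be underlying.
The ERG suffix is therefore /-to/ underlyingly, with post-nasal voicing: voiceless stops become voiced after a nasal.

/-to/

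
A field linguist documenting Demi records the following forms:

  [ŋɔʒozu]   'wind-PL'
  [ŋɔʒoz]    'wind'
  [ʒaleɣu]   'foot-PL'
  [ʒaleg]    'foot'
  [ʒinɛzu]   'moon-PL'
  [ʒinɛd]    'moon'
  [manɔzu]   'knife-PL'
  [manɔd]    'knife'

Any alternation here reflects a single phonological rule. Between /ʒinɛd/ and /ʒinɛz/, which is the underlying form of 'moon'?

In [ʒinɛzu] and [ʒinɛd] the final segment of 'moon' alternates: [z] ~ [d].
If /z/ were underlying and a rule turned it into [d] in isolation, 'wind' would also alternate; but it has [z] in both [ŋɔʒozu] and [ŋɔʒoz].
The alternation reflects intervocalic spirantization: voiced stops become fricatives between vowels. /d/ is underlying.

/ʒinɛd/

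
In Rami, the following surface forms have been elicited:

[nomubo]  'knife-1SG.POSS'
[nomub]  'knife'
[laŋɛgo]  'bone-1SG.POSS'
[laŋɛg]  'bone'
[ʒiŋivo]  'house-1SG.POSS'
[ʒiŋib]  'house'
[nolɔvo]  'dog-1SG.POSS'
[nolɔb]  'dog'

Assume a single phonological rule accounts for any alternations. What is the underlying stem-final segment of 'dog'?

In [nolɔvo] and [nolɔb] the final segment of 'dog' alternates: [v] ~ [b].
Compare 'knife', with invariant [b] in [nomubo] and [nomub]: an analysis with underlying /b/ and a rule producing [v] before the 1SG.POSS suffix would wrongly predict alternation here too.
So /v/ is underlying, and a rule of word-final hardening — voiced fricatives become stops word-finally — gives [b].

/v/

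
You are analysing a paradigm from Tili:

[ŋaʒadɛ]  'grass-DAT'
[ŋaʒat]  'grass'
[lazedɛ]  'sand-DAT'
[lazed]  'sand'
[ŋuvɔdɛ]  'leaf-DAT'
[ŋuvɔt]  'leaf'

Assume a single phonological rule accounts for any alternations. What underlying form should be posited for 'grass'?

/ŋaʒat/

The root 'grass' surfaces as [ŋaʒadɛ] and [ŋaʒat], with a stem-final [d] ~ [t] alternation.
If /d/ were underlying and a rule turned it into [t] in isolation, 'sand' would also alternate; but it has [d] in both [lazedɛ] and [lazed].
The underlying segment must be /t/; voiceless stops become voiced between vowels, yielding [d] there.
Hence 'grass' is /ŋaʒat/ underlyingly.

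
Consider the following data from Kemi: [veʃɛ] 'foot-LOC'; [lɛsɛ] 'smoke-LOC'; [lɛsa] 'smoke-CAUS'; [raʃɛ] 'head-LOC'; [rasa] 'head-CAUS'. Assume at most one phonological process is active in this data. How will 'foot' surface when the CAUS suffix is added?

[vesa]

'head' shows [s] ~ [ʃ] at the end of the stem ([rasa] vs [raʃɛ]).
Compare 'smoke', with invariant [s] in [lɛsa] and [lɛsɛ]: an analysis with underlying /s/ and a rule producing [ʃ] before the LOC suffix would wrongly predict alternation here too.
Therefore /ʃ/ is basic and [s] is derived by depalatalization (palato-alveolar /ʃ/ becomes [s] when no front vowel follows).
From [veʃɛ] the stem 'foot' is /veʃ/; when no front vowel follows this yields [vesa].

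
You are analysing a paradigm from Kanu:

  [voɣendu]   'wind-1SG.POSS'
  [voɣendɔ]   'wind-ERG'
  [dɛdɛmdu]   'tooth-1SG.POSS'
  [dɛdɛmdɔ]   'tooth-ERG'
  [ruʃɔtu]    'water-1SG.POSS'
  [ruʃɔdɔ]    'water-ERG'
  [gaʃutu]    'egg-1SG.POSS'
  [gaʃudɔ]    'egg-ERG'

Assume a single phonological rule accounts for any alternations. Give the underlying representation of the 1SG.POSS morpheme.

The 1SG.POSS morpheme has two allomorphs, [-du] and [-tu].
By contrast the ERG suffix keeps its initial [d] throughout — that segment must be underlying.
The 1SG.POSS suffix is therefore /-tu/ underlyingly, with post-nasal voicing: voiceless stops become voiced after a nasal.

/-tu/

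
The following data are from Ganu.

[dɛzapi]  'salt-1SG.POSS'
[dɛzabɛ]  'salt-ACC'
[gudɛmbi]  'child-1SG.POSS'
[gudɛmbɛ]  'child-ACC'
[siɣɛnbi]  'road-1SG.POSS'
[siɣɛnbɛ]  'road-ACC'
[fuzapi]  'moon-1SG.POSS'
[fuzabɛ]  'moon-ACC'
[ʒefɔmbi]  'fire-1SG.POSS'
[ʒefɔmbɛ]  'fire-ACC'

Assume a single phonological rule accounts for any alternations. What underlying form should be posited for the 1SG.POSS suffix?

The 1SG.POSS suffix surfaces as [-bi] and [-pi], depending on the final segment of the stem.
By contrast the ACC suffix keeps its initial [b] throughout — that segment must be underlying.
The 1SG.POSS suffix is therefore /-pi/ underlyingly, with post-nasal voicing: voiceless stops become voiced after a nasal.

/-pi/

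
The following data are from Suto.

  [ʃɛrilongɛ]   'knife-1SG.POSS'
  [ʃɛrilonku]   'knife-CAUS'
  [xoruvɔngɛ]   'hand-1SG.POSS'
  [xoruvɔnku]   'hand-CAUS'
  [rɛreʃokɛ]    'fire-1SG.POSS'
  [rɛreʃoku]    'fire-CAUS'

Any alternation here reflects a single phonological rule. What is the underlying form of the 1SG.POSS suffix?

/-gɛ/

The 1SG.POSS morpheme has two allomorphs, [-gɛ] and [-kɛ].
By contrast the CAUS suffix keeps its initial [k] throughout — that segment must be underlying.
The 1SG.POSS suffix is therefore /-gɛ/ underlyingly, with post-vocalic devoicing: voiced stops become voiceless after a vowel.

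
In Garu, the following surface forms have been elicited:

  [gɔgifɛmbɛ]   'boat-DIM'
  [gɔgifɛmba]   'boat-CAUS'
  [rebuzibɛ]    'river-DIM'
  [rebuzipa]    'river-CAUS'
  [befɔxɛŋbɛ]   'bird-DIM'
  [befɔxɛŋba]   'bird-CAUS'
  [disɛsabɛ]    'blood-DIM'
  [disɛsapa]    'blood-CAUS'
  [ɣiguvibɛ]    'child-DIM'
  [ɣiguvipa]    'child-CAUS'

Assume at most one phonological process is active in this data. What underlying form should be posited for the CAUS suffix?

The CAUS suffix surfaces as [-ba] and [-pa], depending on the final segment of the stem.
By contrast the DIM suffix keeps its initial [b] throughout — that segment must be underlying.
So the underlying form is /-pa/, and voiceless stops become voiced after a nasal.

/-pa/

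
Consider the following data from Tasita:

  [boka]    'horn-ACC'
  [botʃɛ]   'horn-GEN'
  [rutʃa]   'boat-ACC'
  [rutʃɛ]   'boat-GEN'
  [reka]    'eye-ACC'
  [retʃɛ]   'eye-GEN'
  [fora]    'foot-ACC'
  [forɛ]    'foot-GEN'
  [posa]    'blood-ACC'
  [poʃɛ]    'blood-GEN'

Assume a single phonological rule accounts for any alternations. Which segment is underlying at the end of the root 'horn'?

In [boka] and [botʃɛ] the final segment of 'horn' alternates: [k] ~ [tʃ].
Compare 'boat', with invariant [tʃ] in [rutʃa] and [rutʃɛ]: an analysis with underlying /tʃ/ and a rule producing [k] before the ACC suffix would wrongly predict alternation here too.
So /k/ is underlying, and a rule of palatalization before a front vowel — /k/ and /s/ become palato-alveolar [tʃ] and [ʃ] before a front vowel — gives [tʃ].

/k/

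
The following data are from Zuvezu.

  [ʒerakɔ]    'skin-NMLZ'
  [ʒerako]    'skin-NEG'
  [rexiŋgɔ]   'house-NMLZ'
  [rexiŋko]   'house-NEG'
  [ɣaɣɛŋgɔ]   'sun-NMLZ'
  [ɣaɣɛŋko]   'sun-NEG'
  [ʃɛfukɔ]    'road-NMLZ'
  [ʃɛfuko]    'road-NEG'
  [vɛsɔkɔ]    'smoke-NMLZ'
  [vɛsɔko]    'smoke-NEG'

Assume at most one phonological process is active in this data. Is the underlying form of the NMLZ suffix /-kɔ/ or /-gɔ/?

/-gɔ/

The NMLZ morpheme has two allomorphs, [-gɔ] and [-kɔ].
The NEG suffix, which begins with [k], is invariant after every stem; so [k] is not altered by any rule here.
So the underlying form is /-gɔ/, and voiced stops become voiceless after a vowel.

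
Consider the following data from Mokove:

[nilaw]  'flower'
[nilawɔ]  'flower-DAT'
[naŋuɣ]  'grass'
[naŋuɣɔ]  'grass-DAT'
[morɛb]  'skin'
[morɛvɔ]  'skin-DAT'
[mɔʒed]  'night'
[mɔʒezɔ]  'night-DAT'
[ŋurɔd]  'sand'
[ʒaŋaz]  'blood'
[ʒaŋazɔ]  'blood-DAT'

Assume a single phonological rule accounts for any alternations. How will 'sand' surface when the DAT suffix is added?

[ŋurɔzɔ]

In [mɔʒed] and [mɔʒezɔ] the final segment of 'night' alternates: [d] ~ [z].
Compare 'blood', with invariant [z] in [ʒaŋaz] and [ʒaŋazɔ]: an analysis with underlying /z/ and a rule producing [d] in isolation would wrongly predict alternation here too.
So /d/ is underlying, and a rule of intervocalic spirantization — voiced stops become fricatives between vowels — gives [z].
From [ŋurɔd] the stem 'sand' is /ŋurɔd/; between vowels this yields [ŋurɔzɔ].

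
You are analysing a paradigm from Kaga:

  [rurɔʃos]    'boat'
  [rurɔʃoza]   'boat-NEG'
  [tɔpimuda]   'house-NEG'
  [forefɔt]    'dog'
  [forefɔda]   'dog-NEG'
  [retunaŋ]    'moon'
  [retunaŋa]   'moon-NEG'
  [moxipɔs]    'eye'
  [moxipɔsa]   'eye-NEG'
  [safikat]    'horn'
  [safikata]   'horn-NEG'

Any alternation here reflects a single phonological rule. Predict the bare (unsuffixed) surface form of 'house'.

[tɔpimut]

In [forefɔt] and [forefɔda] the final segment of 'dog' alternates: [t] ~ [d].
The stem 'horn' ([safikat], [safikata]) shows [t] unchanged in both environments, so [t] cannot be basic with [d] derived before the NEG suffix.
So /d/ is underlying, and a rule of word-final obstruent devoicing — voiced obstruents become voiceless word-finally — gives [t].
From [tɔpimuda] the stem 'house' is /tɔpimud/; word-finally this yields [tɔpimut].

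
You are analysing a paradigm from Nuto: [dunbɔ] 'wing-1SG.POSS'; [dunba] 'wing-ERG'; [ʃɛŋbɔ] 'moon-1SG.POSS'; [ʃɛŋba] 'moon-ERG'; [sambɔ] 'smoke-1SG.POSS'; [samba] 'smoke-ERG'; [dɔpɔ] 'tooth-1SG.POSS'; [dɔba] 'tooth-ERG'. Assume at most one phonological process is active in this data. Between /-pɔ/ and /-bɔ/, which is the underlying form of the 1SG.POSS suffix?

The 1SG.POSS morpheme has two allomorphs, [-bɔ] and [-pɔ].
The ERG suffix, which begins with [b], is invariant after every stem; so [b] is not altered by any rule here.
So the underlying form is /-pɔ/, and voiceless stops become voiced after a nasal.

/-pɔ/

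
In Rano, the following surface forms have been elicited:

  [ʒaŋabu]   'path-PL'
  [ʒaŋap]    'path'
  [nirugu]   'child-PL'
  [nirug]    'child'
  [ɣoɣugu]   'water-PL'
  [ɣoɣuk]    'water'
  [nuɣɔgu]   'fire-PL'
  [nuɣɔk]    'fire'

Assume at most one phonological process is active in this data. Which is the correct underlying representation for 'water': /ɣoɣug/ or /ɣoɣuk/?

/ɣoɣuk/

The stem for 'water' ends in [g] in [ɣoɣugu] but [k] in [ɣoɣuk].
If /g/ were underlying and a rule turned it into [k] in isolation, 'child' would also alternate; but it has [g] in both [nirugu] and [nirug].
So /k/ is underlying, and a rule of intervocalic voicing — voiceless stops become voiced between vowels — gives [g].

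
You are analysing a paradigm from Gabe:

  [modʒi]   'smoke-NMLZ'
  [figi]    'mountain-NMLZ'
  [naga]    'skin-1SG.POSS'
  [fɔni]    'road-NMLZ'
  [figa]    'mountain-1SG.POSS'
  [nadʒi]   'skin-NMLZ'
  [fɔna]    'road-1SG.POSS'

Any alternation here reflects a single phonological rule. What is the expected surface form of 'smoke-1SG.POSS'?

[moga]

The stem for 'skin' ends in [g] in [naga] but [dʒ] in [nadʒi].
The stem 'mountain' ([figa], [figi]) shows [g] unchanged in both environments, so [g] cannot be basic with [dʒ] derived before the NMLZ suffix.
Therefore /dʒ/ is basic and [g] is derived by depalatalization (palato-alveolar /dʒ/ becomes [g] when no front vowel follows).
From [modʒi] the stem 'smoke' is /modʒ/; when no front vowel follows this yields [moga].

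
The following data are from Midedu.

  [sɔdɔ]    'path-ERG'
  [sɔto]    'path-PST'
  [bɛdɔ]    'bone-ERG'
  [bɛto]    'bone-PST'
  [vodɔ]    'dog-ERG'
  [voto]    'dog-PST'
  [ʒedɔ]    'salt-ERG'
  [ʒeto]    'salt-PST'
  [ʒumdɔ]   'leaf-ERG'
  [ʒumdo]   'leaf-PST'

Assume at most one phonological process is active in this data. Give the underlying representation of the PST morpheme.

/-to/

The PST suffix surfaces as [-do] and [-to], depending on the final segment of the stem.
By contrast the ERG suffix keeps its initial [d] throughout — that segment must be underlying.
So the underlying form is /-to/, and voiceless stops become voiced after a nasal.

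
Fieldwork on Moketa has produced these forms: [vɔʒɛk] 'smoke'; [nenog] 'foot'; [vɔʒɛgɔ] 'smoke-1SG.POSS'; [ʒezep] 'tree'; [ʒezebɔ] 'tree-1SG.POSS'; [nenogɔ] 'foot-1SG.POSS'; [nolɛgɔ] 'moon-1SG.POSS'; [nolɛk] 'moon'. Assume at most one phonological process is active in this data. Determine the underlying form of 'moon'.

'moon' shows [k] ~ [g] at the end of the stem ([nolɛk] vs [nolɛgɔ]).
If /g/ were underlying and a rule turned it into [k] in isolation, 'foot' would also alternate; but it has [g] in both [nenog] and [nenogɔ].
Therefore /k/ is basic and [g] is derived by intervocalic voicing (voiceless stops become voiced between vowels).
Hence 'moon' is /nolɛk/ underlyingly.

/nolɛk/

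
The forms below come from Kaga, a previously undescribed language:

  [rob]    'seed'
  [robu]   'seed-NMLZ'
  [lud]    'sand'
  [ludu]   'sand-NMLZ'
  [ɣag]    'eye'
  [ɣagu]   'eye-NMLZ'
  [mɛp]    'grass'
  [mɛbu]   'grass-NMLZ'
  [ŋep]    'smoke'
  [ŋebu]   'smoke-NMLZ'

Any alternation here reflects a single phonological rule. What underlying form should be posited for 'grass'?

/mɛp/

'grass' shows [p] ~ [b] at the end of the stem ([mɛp] vs [mɛbu]).
But 'seed' keeps [b] in both environments ([rob], [robu]), so there is no rule changing /b/ to [p] in isolation.
The underlying segment must be /p/; voiceless stops become voiced between vowels, yielding [b] there.
The underlying form of 'grass' is therefore /mɛp/.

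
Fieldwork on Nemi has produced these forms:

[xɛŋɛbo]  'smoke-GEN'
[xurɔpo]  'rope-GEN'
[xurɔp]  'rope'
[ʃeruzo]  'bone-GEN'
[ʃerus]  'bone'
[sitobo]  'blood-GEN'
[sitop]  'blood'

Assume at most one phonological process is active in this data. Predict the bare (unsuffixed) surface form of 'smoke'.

'blood' shows [b] ~ [p] at the end of the stem ([sitobo] vs [sitop]).
The stem 'rope' ([xurɔpo], [xurɔp]) shows [p] unchanged in both environments, so [p] cannot be basic with [b] derived before the GEN suffix.
Therefore /b/ is basic and [p] is derived by word-final obstruent devoicing (voiced obstruents become voiceless word-finally).
The one attested form of 'smoke', [xɛŋɛbo], shows underlying /xɛŋɛb/. Applying the same rule word-finally gives [xɛŋɛp].

[xɛŋɛp]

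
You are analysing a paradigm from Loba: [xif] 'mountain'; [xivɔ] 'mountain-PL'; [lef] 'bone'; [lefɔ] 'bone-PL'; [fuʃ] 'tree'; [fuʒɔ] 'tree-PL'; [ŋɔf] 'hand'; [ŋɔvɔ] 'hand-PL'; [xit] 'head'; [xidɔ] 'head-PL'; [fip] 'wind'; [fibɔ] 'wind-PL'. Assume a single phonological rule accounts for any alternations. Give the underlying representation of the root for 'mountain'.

The stem for 'mountain' ends in [f] in [xif] but [v] in [xivɔ].
But 'bone' keeps [f] in both environments ([lef], [lefɔ]), so there is no rule changing /f/ to [v] before the PL suffix.
Therefore /v/ is basic and [f] is derived by word-final obstruent devoicing (voiced obstruents become voiceless word-finally).
Hence 'mountain' is /xiv/ underlyingly.

/xiv/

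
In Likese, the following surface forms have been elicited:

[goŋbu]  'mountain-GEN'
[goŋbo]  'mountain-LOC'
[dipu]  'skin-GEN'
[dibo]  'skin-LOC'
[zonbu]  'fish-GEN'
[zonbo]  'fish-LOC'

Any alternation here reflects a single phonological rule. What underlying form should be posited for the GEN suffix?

The GEN morpheme has two allomorphs, [-bu] and [-pu].
The LOC suffix, which begins with [b], is invariant after every stem; so [b] is not altered by any rule here.
So the underlying form is /-pu/, and voiceless stops become voiced after a nasal.

/-pu/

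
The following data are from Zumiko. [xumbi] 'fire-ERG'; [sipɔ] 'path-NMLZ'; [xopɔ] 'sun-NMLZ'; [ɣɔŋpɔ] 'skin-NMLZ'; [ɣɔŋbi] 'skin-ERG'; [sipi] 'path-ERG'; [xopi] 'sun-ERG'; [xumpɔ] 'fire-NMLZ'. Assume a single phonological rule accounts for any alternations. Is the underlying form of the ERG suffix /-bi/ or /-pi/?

The ERG morpheme has two allomorphs, [-bi] and [-pi].
By contrast the NMLZ suffix keeps its initial [p] throughout — that segment must be underlying.
So the underlying form is /-bi/, and voiced stops become voiceless after a vowel.

/-bi/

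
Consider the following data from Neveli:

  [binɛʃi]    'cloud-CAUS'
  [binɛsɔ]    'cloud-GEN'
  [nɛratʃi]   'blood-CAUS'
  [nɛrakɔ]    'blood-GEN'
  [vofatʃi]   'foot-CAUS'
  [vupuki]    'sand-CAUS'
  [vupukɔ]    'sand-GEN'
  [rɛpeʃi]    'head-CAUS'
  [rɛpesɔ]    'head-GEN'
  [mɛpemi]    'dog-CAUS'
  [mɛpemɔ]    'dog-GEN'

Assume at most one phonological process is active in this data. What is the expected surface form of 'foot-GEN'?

In [nɛratʃi] and [nɛrakɔ] the final segment of 'blood' alternates: [tʃ] ~ [k].
If /k/ were underlying and a rule turned it into [tʃ] before the CAUS suffix, 'sand' would also alternate; but it has [k] in both [vupuki] and [vupukɔ].
The underlying segment must be /tʃ/; palato-alveolar /tʃ/ and /ʃ/ become [k] and [s] when no front vowel follows, yielding [k] there.
The one attested form of 'foot', [vofatʃi], shows underlying /vofatʃ/. Applying the same rule when no front vowel follows gives [vofakɔ].

[vofakɔ]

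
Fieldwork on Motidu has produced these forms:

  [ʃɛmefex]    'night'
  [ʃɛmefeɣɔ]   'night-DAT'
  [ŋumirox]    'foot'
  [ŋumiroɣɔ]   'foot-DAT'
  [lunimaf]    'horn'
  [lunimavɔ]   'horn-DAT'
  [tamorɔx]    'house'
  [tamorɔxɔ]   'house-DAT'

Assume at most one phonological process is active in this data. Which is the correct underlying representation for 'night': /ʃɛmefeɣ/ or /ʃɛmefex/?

/ʃɛmefeɣ/

The stem for 'night' ends in [x] in [ʃɛmefex] but [ɣ] in [ʃɛmefeɣɔ].
Compare 'house', with invariant [x] in [tamorɔx] and [tamorɔxɔ]: an analysis with underlying /x/ and a rule producing [ɣ] before the DAT suffix would wrongly predict alternation here too.
So /ɣ/ is underlying, and a rule of word-final obstruent devoicing — voiced obstruents become voiceless word-finally — gives [x].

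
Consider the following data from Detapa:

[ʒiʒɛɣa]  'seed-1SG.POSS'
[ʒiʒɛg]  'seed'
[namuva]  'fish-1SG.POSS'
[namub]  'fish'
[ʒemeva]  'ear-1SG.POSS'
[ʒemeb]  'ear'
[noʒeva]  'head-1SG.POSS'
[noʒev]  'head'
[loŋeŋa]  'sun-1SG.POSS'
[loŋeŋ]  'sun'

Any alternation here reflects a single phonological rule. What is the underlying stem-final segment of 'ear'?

/b/

The root 'ear' surfaces as [ʒemeva] and [ʒemeb], with a stem-final [v] ~ [b] alternation.
If /v/ were underlying and a rule turned it into [b] in isolation, 'head' would also alternate; but it has [v] in both [noʒeva] and [noʒev].
So /b/ is underlying, and a rule of intervocalic spirantization — voiced stops become fricatives between vowels — gives [v].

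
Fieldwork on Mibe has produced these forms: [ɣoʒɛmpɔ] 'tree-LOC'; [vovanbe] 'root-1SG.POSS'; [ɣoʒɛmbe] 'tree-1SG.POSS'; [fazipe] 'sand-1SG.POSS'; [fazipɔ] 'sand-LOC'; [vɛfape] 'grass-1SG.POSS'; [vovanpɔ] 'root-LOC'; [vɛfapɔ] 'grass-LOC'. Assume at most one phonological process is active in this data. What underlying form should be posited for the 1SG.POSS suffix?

The 1SG.POSS morpheme has two allomorphs, [-be] and [-pe].
By contrast the LOC suffix keeps its initial [p] throughout — that segment must be underlying.
So the underlying form is /-be/, and voiced stops become voiceless after a vowel.

/-be/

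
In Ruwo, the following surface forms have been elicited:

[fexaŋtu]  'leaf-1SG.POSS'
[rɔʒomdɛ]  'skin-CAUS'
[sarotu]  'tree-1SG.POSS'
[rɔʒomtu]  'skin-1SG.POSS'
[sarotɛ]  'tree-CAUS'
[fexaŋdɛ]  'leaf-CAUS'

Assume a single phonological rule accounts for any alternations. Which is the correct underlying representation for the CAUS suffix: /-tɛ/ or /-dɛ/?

The CAUS morpheme has two allomorphs, [-dɛ] and [-tɛ].
By contrast the 1SG.POSS suffix keeps its initial [t] throughout — that segment must be underlying.
The CAUS suffix is therefore /-dɛ/ underlyingly, with post-vocalic devoicing: voiced stops become voiceless after a vowel.

/-dɛ/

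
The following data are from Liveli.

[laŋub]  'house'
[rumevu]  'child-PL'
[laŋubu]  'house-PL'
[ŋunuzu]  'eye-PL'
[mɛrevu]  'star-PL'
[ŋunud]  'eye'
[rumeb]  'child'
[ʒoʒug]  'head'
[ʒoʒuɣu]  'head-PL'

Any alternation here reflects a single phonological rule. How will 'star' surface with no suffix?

[mɛreb]

'child' shows [b] ~ [v] at the end of the stem ([rumeb] vs [rumevu]).
If /b/ were underlying and a rule turned it into [v] before the PL suffix, 'house' would also alternate; but it has [b] in both [laŋub] and [laŋubu].
The alternation reflects word-final hardening: voiced fricatives become stops word-finally. /v/ is underlying.
From [mɛrevu] the stem 'star' is /mɛrev/; word-finally this yields [mɛreb].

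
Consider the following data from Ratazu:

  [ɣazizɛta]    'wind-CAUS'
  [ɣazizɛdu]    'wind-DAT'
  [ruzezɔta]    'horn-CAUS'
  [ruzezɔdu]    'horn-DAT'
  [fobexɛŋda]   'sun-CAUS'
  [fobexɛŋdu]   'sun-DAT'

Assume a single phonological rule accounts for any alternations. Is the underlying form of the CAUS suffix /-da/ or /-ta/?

/-ta/

The CAUS suffix surfaces as [-da] and [-ta], depending on the final segment of the stem.
By contrast the DAT suffix keeps its initial [d] throughout — that segment must be underlying.
So the underlying form is /-ta/, and voiceless stops become voiced after a nasal.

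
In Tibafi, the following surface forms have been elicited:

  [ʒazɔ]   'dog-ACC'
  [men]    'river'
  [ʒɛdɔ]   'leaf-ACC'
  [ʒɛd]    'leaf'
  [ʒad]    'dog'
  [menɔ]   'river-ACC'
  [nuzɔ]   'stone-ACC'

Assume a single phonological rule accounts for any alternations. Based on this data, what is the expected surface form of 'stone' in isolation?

[nud]

The stem for 'dog' ends in [z] in [ʒazɔ] but [d] in [ʒad].
If /d/ were underlying and a rule turned it into [z] before the ACC suffix, 'leaf' would also alternate; but it has [d] in both [ʒɛdɔ] and [ʒɛd].
Therefore /z/ is basic and [d] is derived by word-final hardening (voiced fricatives become stops word-finally).
From [nuzɔ] the stem 'stone' is /nuz/; word-finally this yields [nud].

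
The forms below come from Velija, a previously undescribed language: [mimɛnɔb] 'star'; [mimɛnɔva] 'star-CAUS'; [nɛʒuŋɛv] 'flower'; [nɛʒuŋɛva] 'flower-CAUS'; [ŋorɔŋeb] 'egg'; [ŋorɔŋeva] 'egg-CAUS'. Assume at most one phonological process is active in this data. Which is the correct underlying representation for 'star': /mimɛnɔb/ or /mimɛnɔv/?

/mimɛnɔb/

In [mimɛnɔb] and [mimɛnɔva] the final segment of 'star' alternates: [b] ~ [v].
But 'flower' keeps [v] in both environments ([nɛʒuŋɛv], [nɛʒuŋɛva]), so there is no rule changing /v/ to [b] in isolation.
The alternation reflects intervocalic spirantization: voiced stops become fricatives between vowels. /b/ is underlying.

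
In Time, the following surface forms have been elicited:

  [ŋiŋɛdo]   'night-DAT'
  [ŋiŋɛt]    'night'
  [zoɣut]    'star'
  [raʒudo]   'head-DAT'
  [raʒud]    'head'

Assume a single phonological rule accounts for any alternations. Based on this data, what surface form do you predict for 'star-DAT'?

[zoɣudo]

'night' shows [d] ~ [t] at the end of the stem ([ŋiŋɛdo] vs [ŋiŋɛt]).
Compare 'head', with invariant [d] in [raʒudo] and [raʒud]: an analysis with underlying /d/ and a rule producing [t] in isolation would wrongly predict alternation here too.
Therefore /t/ is basic and [d] is derived by intervocalic voicing (voiceless stops become voiced between vowels).
The one attested form of 'star', [zoɣut], shows underlying /zoɣut/. Applying the same rule between vowels gives [zoɣudo].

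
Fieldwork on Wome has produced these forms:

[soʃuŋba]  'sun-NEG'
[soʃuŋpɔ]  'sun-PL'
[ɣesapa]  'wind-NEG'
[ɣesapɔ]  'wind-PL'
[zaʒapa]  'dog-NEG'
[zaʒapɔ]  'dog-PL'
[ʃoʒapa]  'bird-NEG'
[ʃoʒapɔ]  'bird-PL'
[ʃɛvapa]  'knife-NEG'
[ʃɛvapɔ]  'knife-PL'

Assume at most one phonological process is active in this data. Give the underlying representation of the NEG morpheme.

The NEG suffix surfaces as [-ba] and [-pa], depending on the final segment of the stem.
The PL suffix, which begins with [p], is invariant after every stem; so [p] is not altered by any rule here.
The NEG suffix is therefore /-ba/ underlyingly, with post-vocalic devoicing: voiced stops become voiceless after a vowel.

/-ba/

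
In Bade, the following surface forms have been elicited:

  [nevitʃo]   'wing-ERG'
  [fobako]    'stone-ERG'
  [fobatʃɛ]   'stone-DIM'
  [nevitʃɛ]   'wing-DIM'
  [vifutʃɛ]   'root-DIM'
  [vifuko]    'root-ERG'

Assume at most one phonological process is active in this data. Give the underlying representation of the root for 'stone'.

/fobak/

The root 'stone' surfaces as [fobako] and [fobatʃɛ], with a stem-final [k] ~ [tʃ] alternation.
If /tʃ/ were underlying and a rule turned it into [k] before the ERG suffix, 'wing' would also alternate; but it has [tʃ] in both [nevitʃo] and [nevitʃɛ].
Therefore /k/ is basic and [tʃ] is derived by palatalization before a front vowel (/k/ becomes palato-alveolar [tʃ] before a front vowel).
The underlying form of 'stone' is therefore /fobak/.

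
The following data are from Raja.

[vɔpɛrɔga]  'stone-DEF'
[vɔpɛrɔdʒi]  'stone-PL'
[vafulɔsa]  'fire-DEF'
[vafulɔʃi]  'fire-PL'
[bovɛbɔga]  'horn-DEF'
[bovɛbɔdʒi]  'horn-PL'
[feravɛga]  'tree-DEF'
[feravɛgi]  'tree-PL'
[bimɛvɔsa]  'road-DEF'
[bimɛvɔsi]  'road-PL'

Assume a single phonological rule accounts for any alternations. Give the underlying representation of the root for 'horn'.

/bovɛbɔdʒ/

'horn' shows [g] ~ [dʒ] at the end of the stem ([bovɛbɔga] vs [bovɛbɔdʒi]).
But 'tree' keeps [g] in both environments ([feravɛga], [feravɛgi]), so there is no rule changing /g/ to [dʒ] before the PL suffix.
The underlying segment must be /dʒ/; palato-alveolar /dʒ/ and /ʃ/ become [g] and [s] when no front vowel follows, yielding [g] there.
Hence 'horn' is /bovɛbɔdʒ/ underlyingly.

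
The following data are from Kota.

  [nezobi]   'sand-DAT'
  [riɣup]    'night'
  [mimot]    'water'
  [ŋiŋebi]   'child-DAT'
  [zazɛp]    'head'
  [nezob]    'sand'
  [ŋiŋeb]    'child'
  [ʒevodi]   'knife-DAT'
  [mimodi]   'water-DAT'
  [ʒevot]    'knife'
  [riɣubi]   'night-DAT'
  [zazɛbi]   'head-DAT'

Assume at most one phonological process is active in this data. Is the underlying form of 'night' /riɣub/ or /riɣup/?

/riɣup/

'night' shows [b] ~ [p] at the end of the stem ([riɣubi] vs [riɣup]).
But 'sand' keeps [b] in both environments ([nezobi], [nezob]), so there is no rule changing /b/ to [p] in isolation.
The underlying segment must be /p/; voiceless stops become voiced between vowels, yielding [b] there.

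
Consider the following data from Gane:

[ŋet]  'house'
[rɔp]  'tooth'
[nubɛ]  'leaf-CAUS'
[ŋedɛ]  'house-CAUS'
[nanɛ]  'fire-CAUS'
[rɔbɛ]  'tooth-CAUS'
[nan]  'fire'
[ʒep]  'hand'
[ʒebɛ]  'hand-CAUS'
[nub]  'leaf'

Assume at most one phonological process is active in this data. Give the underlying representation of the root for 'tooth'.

/rɔp/

'tooth' shows [b] ~ [p] at the end of the stem ([rɔbɛ] vs [rɔp]).
But 'leaf' keeps [b] in both environments ([nubɛ], [nub]), so there is no rule changing /b/ to [p] in isolation.
The alternation reflects intervocalic voicing: voiceless stops become voiced between vowels. /p/ is underlying.
The underlying form of 'tooth' is therefore /rɔp/.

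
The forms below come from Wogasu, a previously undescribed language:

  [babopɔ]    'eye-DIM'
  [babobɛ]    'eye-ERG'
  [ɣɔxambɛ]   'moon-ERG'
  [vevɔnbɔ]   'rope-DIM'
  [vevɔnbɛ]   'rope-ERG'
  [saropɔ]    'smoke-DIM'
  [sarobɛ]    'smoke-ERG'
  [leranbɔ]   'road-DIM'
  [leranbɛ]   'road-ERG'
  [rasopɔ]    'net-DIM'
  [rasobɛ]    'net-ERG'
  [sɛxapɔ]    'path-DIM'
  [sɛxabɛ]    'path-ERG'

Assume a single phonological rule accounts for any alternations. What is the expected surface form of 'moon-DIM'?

[ɣɔxambɔ]

The DIM suffix surfaces as [-bɔ] and [-pɔ], depending on the final segment of the stem.
The ERG suffix, which begins with [b], is invariant after every stem; so [b] is not altered by any rule here.
The DIM suffix is therefore /-pɔ/ underlyingly, with post-nasal voicing: voiceless stops become voiced after a nasal.
After 'moon', which ends in a nasal, the suffix surfaces as [-bɔ], giving [ɣɔxambɔ].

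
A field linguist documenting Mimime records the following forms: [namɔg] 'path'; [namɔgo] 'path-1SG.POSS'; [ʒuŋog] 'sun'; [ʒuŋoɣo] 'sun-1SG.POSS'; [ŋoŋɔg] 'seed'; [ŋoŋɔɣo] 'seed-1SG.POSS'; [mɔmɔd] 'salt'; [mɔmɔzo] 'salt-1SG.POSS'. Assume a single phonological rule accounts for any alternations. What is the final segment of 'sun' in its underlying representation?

/ɣ/

In [ʒuŋog] and [ʒuŋoɣo] the final segment of 'sun' alternates: [g] ~ [ɣ].
Compare 'path', with invariant [g] in [namɔg] and [namɔgo]: an analysis with underlying /g/ and a rule producing [ɣ] before the 1SG.POSS suffix would wrongly predict alternation here too.
So /ɣ/ is underlying, and a rule of word-final hardening — voiced fricatives become stops word-finally — gives [g].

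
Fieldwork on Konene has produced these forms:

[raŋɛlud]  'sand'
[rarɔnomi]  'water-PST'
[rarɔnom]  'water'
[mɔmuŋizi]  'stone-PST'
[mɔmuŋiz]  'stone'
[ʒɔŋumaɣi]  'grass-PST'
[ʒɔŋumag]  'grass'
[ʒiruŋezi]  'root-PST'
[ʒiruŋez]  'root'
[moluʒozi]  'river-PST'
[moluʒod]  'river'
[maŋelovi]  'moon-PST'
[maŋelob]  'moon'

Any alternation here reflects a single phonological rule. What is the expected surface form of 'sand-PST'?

[raŋɛluzi]

'river' shows [z] ~ [d] at the end of the stem ([moluʒozi] vs [moluʒod]).
Compare 'stone', with invariant [z] in [mɔmuŋizi] and [mɔmuŋiz]: an analysis with underlying /z/ and a rule producing [d] in isolation would wrongly predict alternation here too.
The underlying segment must be /d/; voiced stops become fricatives between vowels, yielding [z] there.
The one attested form of 'sand', [raŋɛlud], shows underlying /raŋɛlud/. Applying the same rule between vowels gives [raŋɛluzi].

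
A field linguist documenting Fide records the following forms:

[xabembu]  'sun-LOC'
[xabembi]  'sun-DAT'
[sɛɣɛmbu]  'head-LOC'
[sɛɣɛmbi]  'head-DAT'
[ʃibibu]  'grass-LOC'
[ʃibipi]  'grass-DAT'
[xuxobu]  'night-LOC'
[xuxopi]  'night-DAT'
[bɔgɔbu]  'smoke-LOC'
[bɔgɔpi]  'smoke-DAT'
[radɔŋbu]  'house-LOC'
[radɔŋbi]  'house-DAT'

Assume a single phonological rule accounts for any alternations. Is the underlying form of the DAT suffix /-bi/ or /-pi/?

/-pi/

The DAT morpheme has two allomorphs, [-bi] and [-pi].
The LOC suffix, which begins with [b], is invariant after every stem; so [b] is not altered by any rule here.
The DAT suffix is therefore /-pi/ underlyingly, with post-nasal voicing: voiceless stops become voiced after a nasal.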